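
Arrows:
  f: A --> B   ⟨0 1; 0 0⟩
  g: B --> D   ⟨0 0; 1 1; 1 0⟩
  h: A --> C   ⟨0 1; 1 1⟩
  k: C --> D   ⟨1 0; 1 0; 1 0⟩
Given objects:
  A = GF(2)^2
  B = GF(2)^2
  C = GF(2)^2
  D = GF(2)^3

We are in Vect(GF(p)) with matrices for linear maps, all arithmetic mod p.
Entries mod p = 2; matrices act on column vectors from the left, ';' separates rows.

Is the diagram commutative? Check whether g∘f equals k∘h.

Answer: DOES NOT COMMUTE

Work:
Along f;g (path 1):
  e0=[1,0] f-->[0,0] g-->[0,0,0]
  e1=[0,1] f-->[1,0] g-->[0,1,1]
  ⟦path⟧₁ = ⟨0 0; 0 1; 0 1⟩
Along h;k (path 2):
  e0=[1,0] h-->[0,1] k-->[0,0,0]
  e1=[0,1] h-->[1,1] k-->[1,1,1]
  ⟦path⟧₂ = ⟨0 1; 0 1; 0 1⟩
Equal? NO — does not commute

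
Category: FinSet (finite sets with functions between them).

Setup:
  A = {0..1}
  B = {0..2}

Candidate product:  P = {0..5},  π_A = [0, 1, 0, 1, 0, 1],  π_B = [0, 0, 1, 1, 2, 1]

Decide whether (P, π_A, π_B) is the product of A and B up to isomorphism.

Answer: NOT A VALID PRODUCT — duplicate pair at indices 3,5

Work:
|A|·|B| = 2·3 = 6;  |P| = 6
Check the pairing map k ↦ (π_A(k), π_B(k)):
  0 -> (0,0)
  1 -> (1,0)
  2 -> (0,1)
  3 -> (1,1)
  4 -> (0,2)
  5 -> (1,1)  ✗ repeats pair of k=3
distinct pairs in image: 5 / 6 needed
  → (1,1) hit at k=3 and k=5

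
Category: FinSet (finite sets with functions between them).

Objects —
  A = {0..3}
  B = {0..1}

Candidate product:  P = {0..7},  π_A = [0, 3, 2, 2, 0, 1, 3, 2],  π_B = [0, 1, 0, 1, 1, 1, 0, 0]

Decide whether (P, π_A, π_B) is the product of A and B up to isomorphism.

Answer: NOT A VALID PRODUCT — duplicate pair at indices 7,2

Trace:
|A|·|B| = 4·2 = 8;  |P| = 8
Check the pairing map k ↦ (π_A(k), π_B(k)):
  0 ↦ (0,0)
  1 ↦ (3,1)
  2 ↦ (2,0)
  3 ↦ (2,1)
  4 ↦ (0,1)
  5 ↦ (1,1)
  6 ↦ (3,0)
  7 ↦ (2,0)  ✗ repeats pair of k=2
distinct pairs in image: 7 / 8 needed
  → (2,0) hit at k=2 and k=7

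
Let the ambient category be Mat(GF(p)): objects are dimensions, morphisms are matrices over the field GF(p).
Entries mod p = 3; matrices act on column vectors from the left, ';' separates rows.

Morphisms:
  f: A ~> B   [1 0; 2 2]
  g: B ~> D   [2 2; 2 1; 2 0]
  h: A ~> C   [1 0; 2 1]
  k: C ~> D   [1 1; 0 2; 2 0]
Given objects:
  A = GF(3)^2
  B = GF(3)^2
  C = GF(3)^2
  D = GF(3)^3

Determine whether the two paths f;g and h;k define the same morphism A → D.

Answer: COMMUTES

Work:
Along f;g (path 1):
  e0=(1,0) f~>(1,2) g~>(0,1,2)
  e1=(0,1) f~>(0,2) g~>(1,2,0)
  ⟦path⟧₁ = [0 1; 1 2; 2 0]
Along h;k (path 2):
  e0=(1,0) h~>(1,2) k~>(0,1,2)
  e1=(0,1) h~>(0,1) k~>(1,2,0)
  ⟦path⟧₂ = [0 1; 1 2; 2 0]
Equal? same morphism ✓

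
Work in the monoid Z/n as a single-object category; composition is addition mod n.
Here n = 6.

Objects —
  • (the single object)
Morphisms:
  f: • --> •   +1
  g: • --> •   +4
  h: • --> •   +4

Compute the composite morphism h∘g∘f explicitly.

  0 +1≡1 +4≡5 +4≡3  (mod 6)
result: +3

Answer: +3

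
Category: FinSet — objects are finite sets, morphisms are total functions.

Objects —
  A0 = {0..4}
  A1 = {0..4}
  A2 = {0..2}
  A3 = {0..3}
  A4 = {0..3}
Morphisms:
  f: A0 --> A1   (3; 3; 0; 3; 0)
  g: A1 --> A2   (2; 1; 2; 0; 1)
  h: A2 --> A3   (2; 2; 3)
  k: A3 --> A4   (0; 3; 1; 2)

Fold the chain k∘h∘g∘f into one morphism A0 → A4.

  0 f-->3 g-->0 h-->2 k-->1
  1 f-->3 g-->0 h-->2 k-->1
  2 f-->0 g-->2 h-->3 k-->2
  3 f-->3 g-->0 h-->2 k-->1
  4 f-->0 g-->2 h-->3 k-->2
⟦path⟧: (1; 1; 2; 1; 2)

Answer: (1; 1; 2; 1; 2)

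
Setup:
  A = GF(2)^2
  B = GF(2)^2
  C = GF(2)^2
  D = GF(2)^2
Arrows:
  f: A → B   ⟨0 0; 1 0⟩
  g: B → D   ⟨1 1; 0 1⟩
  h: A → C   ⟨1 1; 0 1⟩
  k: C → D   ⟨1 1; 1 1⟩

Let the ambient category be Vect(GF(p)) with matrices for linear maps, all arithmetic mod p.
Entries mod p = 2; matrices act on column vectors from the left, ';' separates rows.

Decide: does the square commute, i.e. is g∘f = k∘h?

Answer: COMMUTES

Derivation:
Along f;g (path 1):
  e0=(1,0) f→(0,1) g→(1,1)
  e1=(0,1) f→(0,0) g→(0,0)
  composite₁ = ⟨1 0; 1 0⟩
Along h;k (path 2):
  e0=(1,0) h→(1,0) k→(1,1)
  e1=(0,1) h→(1,1) k→(0,0)
  composite₂ = ⟨1 0; 1 0⟩
Equal? equal; square commutes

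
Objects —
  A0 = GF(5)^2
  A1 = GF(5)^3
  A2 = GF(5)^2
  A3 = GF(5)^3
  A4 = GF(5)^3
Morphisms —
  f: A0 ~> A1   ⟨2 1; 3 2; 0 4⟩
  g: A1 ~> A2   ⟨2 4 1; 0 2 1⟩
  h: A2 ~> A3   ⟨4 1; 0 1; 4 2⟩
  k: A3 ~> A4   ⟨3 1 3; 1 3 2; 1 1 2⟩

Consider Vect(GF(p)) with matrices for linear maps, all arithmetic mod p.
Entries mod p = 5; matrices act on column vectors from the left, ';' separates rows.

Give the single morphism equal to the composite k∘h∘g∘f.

Answer: ⟨4 1; 0 2; 3 1⟩

Derivation:
  e0=[1,0] f~>[2,3,0] g~>[1,1] h~>[0,1,1] k~>[4,0,3]
  e1=[0,1] f~>[1,2,4] g~>[4,3] h~>[4,3,2] k~>[1,2,1]
composite: ⟨4 1; 0 2; 3 1⟩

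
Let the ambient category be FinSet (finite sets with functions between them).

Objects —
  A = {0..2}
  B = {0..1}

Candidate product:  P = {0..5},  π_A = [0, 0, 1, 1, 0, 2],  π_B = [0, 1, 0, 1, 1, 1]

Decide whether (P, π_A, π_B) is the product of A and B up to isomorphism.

Answer: NOT A VALID PRODUCT — duplicate pair at indices 1,4

Trace:
|A|·|B| = 3·2 = 6;  |P| = 6
Check the pairing map k ↦ (π_A(k), π_B(k)):
  0 ↦ (0,0)
  1 ↦ (0,1)
  2 ↦ (1,0)
  3 ↦ (1,1)
  4 ↦ (0,1)  ✗ repeats pair of k=1
  5 ↦ (2,1)
distinct pairs in image: 5 / 6 needed
  → (0,1) hit at k=1 and k=4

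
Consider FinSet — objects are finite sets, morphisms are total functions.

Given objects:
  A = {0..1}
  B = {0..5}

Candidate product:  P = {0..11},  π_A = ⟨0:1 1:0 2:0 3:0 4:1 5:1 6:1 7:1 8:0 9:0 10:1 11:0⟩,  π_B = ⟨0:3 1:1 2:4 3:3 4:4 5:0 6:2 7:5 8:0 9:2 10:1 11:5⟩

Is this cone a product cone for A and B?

|A|·|B| = 2·6 = 12;  |P| = 12
Check the pairing map k ↦ (π_A(k), π_B(k)):
  0 : (1,3)
  1 : (0,1)
  2 : (0,4)
  3 : (0,3)
  4 : (1,4)
  5 : (1,0)
  6 : (1,2)
  7 : (1,5)
  8 : (0,0)
  9 : (0,2)
  10 : (1,1)
  11 : (0,5)
distinct pairs in image: 12 / 12 needed
  → bijection onto A×B; projections well-typed.

Answer: VALID PRODUCT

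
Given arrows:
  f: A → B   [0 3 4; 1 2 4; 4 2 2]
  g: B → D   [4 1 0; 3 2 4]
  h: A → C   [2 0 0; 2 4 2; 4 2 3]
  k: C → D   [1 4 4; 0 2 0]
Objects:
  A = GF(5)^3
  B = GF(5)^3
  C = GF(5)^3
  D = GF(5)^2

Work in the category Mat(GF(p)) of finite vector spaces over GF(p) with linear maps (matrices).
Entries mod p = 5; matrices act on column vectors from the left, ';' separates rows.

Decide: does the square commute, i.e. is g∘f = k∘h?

Along f;g (path 1):
  e0=(1,0,0) f→(0,1,4) g→(1,3)
  e1=(0,1,0) f→(3,2,2) g→(4,1)
  e2=(0,0,1) f→(4,4,2) g→(0,3)
  composite₁ = [1 4 0; 3 1 3]
Along h;k (path 2):
  e0=(1,0,0) h→(2,2,4) k→(1,4)
  e1=(0,1,0) h→(0,4,2) k→(4,3)
  e2=(0,0,1) h→(0,2,3) k→(0,4)
  composite₂ = [1 4 0; 4 3 4]
Equal? differ; not commutative

Answer: DOES NOT COMMUTE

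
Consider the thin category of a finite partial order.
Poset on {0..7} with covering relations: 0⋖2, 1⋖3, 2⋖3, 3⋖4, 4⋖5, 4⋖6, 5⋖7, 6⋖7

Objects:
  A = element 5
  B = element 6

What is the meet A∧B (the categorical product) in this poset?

Common predecessors of 5,6: {0,1,2,3,4}
  0 ⊑ 4
  1 ⊑ 4
  2 ⊑ 4
  3 ⊑ 4
  4 ⊑ 4
glb = 4

Answer: A∧B = 4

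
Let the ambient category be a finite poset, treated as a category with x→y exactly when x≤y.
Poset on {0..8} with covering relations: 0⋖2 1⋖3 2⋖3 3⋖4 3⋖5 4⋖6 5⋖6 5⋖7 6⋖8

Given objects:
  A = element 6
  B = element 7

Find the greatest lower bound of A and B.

Lower bounds of A=6 and B=7: {0,1,2,3,5}
  0 ≤ 5
  1 ≤ 5
  2 ≤ 5
  3 ≤ 5
  5 ≤ 5
glb = 5

Answer: A∧B = 5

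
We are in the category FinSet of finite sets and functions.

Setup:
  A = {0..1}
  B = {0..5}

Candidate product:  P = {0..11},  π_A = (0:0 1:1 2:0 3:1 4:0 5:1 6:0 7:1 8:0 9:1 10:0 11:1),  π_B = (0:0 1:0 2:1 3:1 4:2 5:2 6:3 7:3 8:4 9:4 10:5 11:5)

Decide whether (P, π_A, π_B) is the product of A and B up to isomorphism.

Answer: VALID PRODUCT

Work:
|A|·|B| = 2·6 = 12;  |P| = 12
Check the pairing map k ↦ (π_A(k), π_B(k)):
  0 : (0,0)
  1 : (1,0)
  2 : (0,1)
  3 : (1,1)
  4 : (0,2)
  5 : (1,2)
  6 : (0,3)
  7 : (1,3)
  8 : (0,4)
  9 : (1,4)
  10 : (0,5)
  11 : (1,5)
distinct pairs in image: 12 / 12 needed
  → bijection onto A×B; projections well-typed.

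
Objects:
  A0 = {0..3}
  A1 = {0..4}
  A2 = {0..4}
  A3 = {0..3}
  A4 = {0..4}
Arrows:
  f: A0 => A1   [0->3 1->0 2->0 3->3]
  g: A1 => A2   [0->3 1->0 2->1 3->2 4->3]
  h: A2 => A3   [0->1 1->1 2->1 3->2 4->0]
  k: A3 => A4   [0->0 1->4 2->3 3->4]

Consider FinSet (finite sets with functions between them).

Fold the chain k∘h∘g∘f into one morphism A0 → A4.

  0 f=>3 g=>2 h=>1 k=>4
  1 f=>0 g=>3 h=>2 k=>3
  2 f=>0 g=>3 h=>2 k=>3
  3 f=>3 g=>2 h=>1 k=>4
composite: [0->4 1->3 2->3 3->4]

Answer: [0->4 1->3 2->3 3->4]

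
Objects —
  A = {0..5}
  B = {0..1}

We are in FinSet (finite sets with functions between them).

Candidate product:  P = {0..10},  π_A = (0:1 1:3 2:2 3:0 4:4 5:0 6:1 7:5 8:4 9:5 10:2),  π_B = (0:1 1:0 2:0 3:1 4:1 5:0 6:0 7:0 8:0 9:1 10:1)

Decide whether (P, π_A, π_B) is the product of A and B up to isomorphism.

Answer: NOT A VALID PRODUCT — |P|=11 ≠ |A|·|B|=12

Work:
|A|·|B| = 6·2 = 12;  |P| = 11
  → cardinalities differ; no bijection possible.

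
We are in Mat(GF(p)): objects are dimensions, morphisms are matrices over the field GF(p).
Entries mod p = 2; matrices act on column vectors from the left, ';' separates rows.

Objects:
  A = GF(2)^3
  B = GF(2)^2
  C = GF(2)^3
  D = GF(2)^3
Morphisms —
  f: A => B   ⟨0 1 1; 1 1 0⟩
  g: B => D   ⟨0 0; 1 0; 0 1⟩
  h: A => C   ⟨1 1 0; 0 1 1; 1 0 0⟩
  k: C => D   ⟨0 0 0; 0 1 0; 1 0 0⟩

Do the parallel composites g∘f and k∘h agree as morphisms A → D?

Answer: COMMUTES

Trace:
1) trace f;g:
  e0=[1,0,0] f=>[0,1] g=>[0,0,1]
  e1=[0,1,0] f=>[1,1] g=>[0,1,1]
  e2=[0,0,1] f=>[1,0] g=>[0,1,0]
  composite₁ = ⟨0 0 0; 0 1 1; 1 1 0⟩
2) trace h;k:
  e0=[1,0,0] h=>[1,0,1] k=>[0,0,1]
  e1=[0,1,0] h=>[1,1,0] k=>[0,1,1]
  e2=[0,0,1] h=>[0,1,0] k=>[0,1,0]
  composite₂ = ⟨0 0 0; 0 1 1; 1 1 0⟩
Equal? YES — commutes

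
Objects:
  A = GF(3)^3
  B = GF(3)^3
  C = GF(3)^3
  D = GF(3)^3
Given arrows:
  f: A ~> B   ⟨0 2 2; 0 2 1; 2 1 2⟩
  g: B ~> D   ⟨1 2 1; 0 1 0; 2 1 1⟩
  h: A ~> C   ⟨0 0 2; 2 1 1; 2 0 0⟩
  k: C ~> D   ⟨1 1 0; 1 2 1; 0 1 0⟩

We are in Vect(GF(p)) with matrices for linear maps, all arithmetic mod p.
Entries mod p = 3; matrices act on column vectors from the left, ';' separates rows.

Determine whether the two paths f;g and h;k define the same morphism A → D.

Along f;g (path 1):
  e0=[1,0,0] f~>[0,0,2] g~>[2,0,2]
  e1=[0,1,0] f~>[2,2,1] g~>[1,2,1]
  e2=[0,0,1] f~>[2,1,2] g~>[0,1,1]
  ⟦path⟧₁ = ⟨2 1 0; 0 2 1; 2 1 1⟩
Along h;k (path 2):
  e0=[1,0,0] h~>[0,2,2] k~>[2,0,2]
  e1=[0,1,0] h~>[0,1,0] k~>[1,2,1]
  e2=[0,0,1] h~>[2,1,0] k~>[0,1,1]
  ⟦path⟧₂ = ⟨2 1 0; 0 2 1; 2 1 1⟩
Equal? YES — commutes

Answer: COMMUTES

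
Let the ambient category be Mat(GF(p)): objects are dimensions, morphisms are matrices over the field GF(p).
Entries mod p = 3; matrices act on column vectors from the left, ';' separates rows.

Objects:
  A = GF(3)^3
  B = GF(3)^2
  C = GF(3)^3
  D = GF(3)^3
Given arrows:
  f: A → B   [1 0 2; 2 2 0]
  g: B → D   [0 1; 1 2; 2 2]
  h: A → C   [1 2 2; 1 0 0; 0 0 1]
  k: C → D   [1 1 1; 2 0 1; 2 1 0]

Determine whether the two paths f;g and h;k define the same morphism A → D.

Path 1 = f;g:
  e0=[1,0,0] f→[1,2] g→[2,2,0]
  e1=[0,1,0] f→[0,2] g→[2,1,1]
  e2=[0,0,1] f→[2,0] g→[0,2,1]
  composite₁ = [2 2 0; 2 1 2; 0 1 1]
Path 2 = h;k:
  e0=[1,0,0] h→[1,1,0] k→[2,2,0]
  e1=[0,1,0] h→[2,0,0] k→[2,1,1]
  e2=[0,0,1] h→[2,0,1] k→[0,2,1]
  composite₂ = [2 2 0; 2 1 2; 0 1 1]
Equal? same morphism ✓

Answer: COMMUTES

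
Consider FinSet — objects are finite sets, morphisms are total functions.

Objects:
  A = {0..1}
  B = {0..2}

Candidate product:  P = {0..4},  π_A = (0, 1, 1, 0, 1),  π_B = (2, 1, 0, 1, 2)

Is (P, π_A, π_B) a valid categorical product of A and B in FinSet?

|A|·|B| = 2·3 = 6;  |P| = 5
  → cardinalities differ; no bijection possible.

Answer: NOT A VALID PRODUCT — |P|=5 ≠ |A|·|B|=6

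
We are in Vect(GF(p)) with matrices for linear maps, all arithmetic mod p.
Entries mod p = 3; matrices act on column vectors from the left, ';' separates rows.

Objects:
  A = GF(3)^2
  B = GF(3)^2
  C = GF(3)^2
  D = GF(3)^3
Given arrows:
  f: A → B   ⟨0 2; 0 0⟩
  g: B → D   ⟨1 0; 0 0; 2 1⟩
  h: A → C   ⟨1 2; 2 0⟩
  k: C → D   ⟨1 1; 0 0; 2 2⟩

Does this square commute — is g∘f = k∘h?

1) trace f;g:
  e0=[1,0] f→[0,0] g→[0,0,0]
  e1=[0,1] f→[2,0] g→[2,0,1]
  composite₁ = ⟨0 2; 0 0; 0 1⟩
2) trace h;k:
  e0=[1,0] h→[1,2] k→[0,0,0]
  e1=[0,1] h→[2,0] k→[2,0,1]
  composite₂ = ⟨0 2; 0 0; 0 1⟩
Equal? same morphism ✓

Answer: COMMUTES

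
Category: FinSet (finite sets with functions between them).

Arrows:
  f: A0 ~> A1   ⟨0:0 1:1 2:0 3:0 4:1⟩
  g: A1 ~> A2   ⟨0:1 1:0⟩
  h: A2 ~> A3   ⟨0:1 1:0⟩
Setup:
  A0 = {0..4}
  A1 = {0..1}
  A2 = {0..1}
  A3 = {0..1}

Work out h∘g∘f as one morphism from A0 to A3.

Answer: ⟨0:0 1:1 2:0 3:0 4:1⟩

Derivation:
  0 f~>0 g~>1 h~>0
  1 f~>1 g~>0 h~>1
  2 f~>0 g~>1 h~>0
  3 f~>0 g~>1 h~>0
  4 f~>1 g~>0 h~>1
result: ⟨0:0 1:1 2:0 3:0 4:1⟩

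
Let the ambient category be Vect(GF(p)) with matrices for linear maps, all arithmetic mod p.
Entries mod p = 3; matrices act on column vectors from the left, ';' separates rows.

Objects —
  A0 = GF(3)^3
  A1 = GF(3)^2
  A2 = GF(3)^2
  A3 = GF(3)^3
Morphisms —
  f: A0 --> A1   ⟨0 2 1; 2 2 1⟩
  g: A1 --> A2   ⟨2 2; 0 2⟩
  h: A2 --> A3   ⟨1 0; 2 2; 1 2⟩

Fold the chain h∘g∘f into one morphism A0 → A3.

  e0=⟨1,0,0⟩ f-->⟨0,2⟩ g-->⟨1,1⟩ h-->⟨1,1,0⟩
  e1=⟨0,1,0⟩ f-->⟨2,2⟩ g-->⟨2,1⟩ h-->⟨2,0,1⟩
  e2=⟨0,0,1⟩ f-->⟨1,1⟩ g-->⟨1,2⟩ h-->⟨1,0,2⟩
result: ⟨1 2 1; 1 0 0; 0 1 2⟩

Answer: ⟨1 2 1; 1 0 0; 0 1 2⟩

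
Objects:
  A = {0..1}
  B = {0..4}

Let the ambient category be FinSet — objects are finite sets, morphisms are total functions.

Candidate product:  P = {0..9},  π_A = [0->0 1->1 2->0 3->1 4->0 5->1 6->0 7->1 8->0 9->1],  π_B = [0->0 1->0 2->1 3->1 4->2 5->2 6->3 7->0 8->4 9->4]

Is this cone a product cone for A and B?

|A|·|B| = 2·5 = 10;  |P| = 10
Check the pairing map k ↦ (π_A(k), π_B(k)):
  0 -> (0,0)
  1 -> (1,0)
  2 -> (0,1)
  3 -> (1,1)
  4 -> (0,2)
  5 -> (1,2)
  6 -> (0,3)
  7 -> (1,0)  ✗ repeats pair of k=1
  8 -> (0,4)
  9 -> (1,4)
distinct pairs in image: 9 / 10 needed
  → (1,0) hit at k=1 and k=7

Answer: NOT A VALID PRODUCT — duplicate pair at indices 1,7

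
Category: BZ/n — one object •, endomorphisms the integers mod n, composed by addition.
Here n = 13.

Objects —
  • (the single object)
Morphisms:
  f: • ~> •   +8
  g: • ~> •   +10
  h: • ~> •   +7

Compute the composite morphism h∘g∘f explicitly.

  0 +8≡8 +10≡5 +7≡12  (mod 13)
result: +12

Answer: +12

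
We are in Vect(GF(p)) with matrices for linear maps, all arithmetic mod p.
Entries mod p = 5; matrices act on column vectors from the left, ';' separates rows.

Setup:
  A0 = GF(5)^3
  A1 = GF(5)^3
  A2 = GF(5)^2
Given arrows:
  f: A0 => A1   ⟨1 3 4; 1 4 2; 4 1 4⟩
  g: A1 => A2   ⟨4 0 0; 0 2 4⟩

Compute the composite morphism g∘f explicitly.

  e0=[1,0,0] f=>[1,1,4] g=>[4,3]
  e1=[0,1,0] f=>[3,4,1] g=>[2,2]
  e2=[0,0,1] f=>[4,2,4] g=>[1,0]
composite: ⟨4 2 1; 3 2 0⟩

Answer: ⟨4 2 1; 3 2 0⟩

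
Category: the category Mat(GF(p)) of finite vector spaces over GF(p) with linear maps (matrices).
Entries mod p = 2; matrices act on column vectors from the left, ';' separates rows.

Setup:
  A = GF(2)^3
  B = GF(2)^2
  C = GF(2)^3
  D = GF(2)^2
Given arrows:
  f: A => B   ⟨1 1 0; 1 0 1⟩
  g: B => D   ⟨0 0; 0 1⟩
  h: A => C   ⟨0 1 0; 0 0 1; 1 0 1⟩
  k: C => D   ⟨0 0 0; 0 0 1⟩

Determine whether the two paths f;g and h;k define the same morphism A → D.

Answer: COMMUTES

Derivation:
Path 1 = f;g:
  e0=(1,0,0) f=>(1,1) g=>(0,1)
  e1=(0,1,0) f=>(1,0) g=>(0,0)
  e2=(0,0,1) f=>(0,1) g=>(0,1)
  result₁ = ⟨0 0 0; 1 0 1⟩
Path 2 = h;k:
  e0=(1,0,0) h=>(0,0,1) k=>(0,1)
  e1=(0,1,0) h=>(1,0,0) k=>(0,0)
  e2=(0,0,1) h=>(0,1,1) k=>(0,1)
  result₂ = ⟨0 0 0; 1 0 1⟩
Equal? equal; square commutes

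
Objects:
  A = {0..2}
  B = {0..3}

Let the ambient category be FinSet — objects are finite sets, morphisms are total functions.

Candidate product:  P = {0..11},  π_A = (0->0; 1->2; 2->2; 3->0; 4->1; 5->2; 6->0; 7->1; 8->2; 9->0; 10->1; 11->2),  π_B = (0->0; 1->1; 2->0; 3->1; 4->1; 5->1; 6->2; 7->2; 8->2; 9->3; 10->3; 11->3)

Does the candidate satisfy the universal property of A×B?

Answer: NOT A VALID PRODUCT — duplicate pair at indices 5,1

Work:
|A|·|B| = 3·4 = 12;  |P| = 12
Check the pairing map k ↦ (π_A(k), π_B(k)):
  0 -> (0,0)
  1 -> (2,1)
  2 -> (2,0)
  3 -> (0,1)
  4 -> (1,1)
  5 -> (2,1)  ✗ repeats pair of k=1
  6 -> (0,2)
  7 -> (1,2)
  8 -> (2,2)
  9 -> (0,3)
  10 -> (1,3)
  11 -> (2,3)
distinct pairs in image: 11 / 12 needed
  → (2,1) hit at k=1 and k=5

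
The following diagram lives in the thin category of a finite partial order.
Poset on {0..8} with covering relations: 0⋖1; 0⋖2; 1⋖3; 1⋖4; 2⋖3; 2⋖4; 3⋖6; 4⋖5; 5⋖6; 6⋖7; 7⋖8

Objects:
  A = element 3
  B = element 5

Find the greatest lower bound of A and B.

Answer: NO MEET EXISTS

Work:
Lower bounds of A=3 and B=5: {0,1,2}
  maximal lower bounds 1 and 2 are incomparable: neither 1⊑2 nor 2⊑1
→ no greatest lower bound exists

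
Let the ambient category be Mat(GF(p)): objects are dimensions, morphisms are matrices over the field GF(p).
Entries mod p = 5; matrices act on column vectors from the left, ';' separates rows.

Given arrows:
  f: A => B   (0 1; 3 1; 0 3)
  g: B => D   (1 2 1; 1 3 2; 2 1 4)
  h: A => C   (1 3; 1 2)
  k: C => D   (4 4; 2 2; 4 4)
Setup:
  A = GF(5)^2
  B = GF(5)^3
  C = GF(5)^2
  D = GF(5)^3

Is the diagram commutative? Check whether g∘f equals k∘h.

Along f;g (path 1):
  e0=[1,0] f=>[0,3,0] g=>[1,4,3]
  e1=[0,1] f=>[1,1,3] g=>[1,0,0]
  composite₁ = (1 1; 4 0; 3 0)
Along h;k (path 2):
  e0=[1,0] h=>[1,1] k=>[3,4,3]
  e1=[0,1] h=>[3,2] k=>[0,0,0]
  composite₂ = (3 0; 4 0; 3 0)
Equal? distinct morphisms ✗

Answer: DOES NOT COMMUTE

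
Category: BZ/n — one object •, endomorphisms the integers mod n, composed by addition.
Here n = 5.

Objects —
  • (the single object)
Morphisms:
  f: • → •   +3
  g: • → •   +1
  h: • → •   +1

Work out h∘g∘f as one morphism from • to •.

  0 +3≡3 +1≡4 +1≡0  (mod 5)
⟦path⟧: +0

Answer: +0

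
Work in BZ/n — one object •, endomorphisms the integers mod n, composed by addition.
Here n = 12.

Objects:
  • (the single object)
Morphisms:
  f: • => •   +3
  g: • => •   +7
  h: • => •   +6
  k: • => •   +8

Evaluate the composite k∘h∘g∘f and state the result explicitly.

  0 +3≡3 +7≡10 +6≡4 +8≡0  (mod 12)
composite: +0

Answer: +0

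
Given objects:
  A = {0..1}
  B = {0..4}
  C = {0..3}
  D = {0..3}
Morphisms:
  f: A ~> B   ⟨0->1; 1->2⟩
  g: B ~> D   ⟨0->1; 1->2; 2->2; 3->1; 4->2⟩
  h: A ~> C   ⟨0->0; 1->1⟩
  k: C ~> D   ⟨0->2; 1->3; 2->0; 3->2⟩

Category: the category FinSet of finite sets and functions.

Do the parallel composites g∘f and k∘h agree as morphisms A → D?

Along f;g (path 1):
  0 f~>1 g~>2
  1 f~>2 g~>2
  composite₁ = ⟨0->2; 1->2⟩
Along h;k (path 2):
  0 h~>0 k~>2
  1 h~>1 k~>3
  composite₂ = ⟨0->2; 1->3⟩
Equal? NO — does not commute

Answer: DOES NOT COMMUTE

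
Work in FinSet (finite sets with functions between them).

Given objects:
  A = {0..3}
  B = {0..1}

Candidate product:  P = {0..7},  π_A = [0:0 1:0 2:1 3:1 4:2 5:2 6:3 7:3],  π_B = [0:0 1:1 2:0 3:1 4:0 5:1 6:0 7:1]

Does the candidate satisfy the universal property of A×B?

Answer: VALID PRODUCT

Trace:
|A|·|B| = 4·2 = 8;  |P| = 8
Check the pairing map k ↦ (π_A(k), π_B(k)):
  0 : (0,0)
  1 : (0,1)
  2 : (1,0)
  3 : (1,1)
  4 : (2,0)
  5 : (2,1)
  6 : (3,0)
  7 : (3,1)
distinct pairs in image: 8 / 8 needed
  → bijection onto A×B; projections well-typed.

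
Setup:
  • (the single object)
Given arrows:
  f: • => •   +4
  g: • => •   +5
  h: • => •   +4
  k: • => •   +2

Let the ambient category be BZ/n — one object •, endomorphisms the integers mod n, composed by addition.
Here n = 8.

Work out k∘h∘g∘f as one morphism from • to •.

  0 +4≡4 +5≡1 +4≡5 +2≡7  (mod 8)
composite: +7

Answer: +7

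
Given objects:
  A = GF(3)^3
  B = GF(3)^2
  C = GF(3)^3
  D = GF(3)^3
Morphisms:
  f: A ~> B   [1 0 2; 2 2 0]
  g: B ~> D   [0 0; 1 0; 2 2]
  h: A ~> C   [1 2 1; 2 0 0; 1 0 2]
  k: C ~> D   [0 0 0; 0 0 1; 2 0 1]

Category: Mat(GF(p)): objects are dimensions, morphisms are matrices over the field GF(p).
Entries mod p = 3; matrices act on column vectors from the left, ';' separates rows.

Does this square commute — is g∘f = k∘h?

Answer: COMMUTES

Derivation:
Path 1 = f;g:
  e0=(1,0,0) f~>(1,2) g~>(0,1,0)
  e1=(0,1,0) f~>(0,2) g~>(0,0,1)
  e2=(0,0,1) f~>(2,0) g~>(0,2,1)
  composite₁ = [0 0 0; 1 0 2; 0 1 1]
Path 2 = h;k:
  e0=(1,0,0) h~>(1,2,1) k~>(0,1,0)
  e1=(0,1,0) h~>(2,0,0) k~>(0,0,1)
  e2=(0,0,1) h~>(1,0,2) k~>(0,2,1)
  composite₂ = [0 0 0; 1 0 2; 0 1 1]
Equal? equal; square commutes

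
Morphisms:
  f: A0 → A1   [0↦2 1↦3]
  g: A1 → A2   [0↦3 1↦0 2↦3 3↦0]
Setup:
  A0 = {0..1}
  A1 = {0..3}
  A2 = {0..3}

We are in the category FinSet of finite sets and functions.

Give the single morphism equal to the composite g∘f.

Answer: [0↦3 1↦0]

Derivation:
  0 f→2 g→3
  1 f→3 g→0
result: [0↦3 1↦0]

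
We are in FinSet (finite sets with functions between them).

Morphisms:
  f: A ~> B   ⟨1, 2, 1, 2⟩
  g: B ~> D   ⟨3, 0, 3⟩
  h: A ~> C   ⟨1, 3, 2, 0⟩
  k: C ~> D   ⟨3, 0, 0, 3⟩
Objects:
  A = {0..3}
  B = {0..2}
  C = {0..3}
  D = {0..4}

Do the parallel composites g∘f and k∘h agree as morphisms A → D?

Answer: COMMUTES

Derivation:
1) trace f;g:
  0 f~>1 g~>0
  1 f~>2 g~>3
  2 f~>1 g~>0
  3 f~>2 g~>3
  ⟦path⟧₁ = ⟨0, 3, 0, 3⟩
2) trace h;k:
  0 h~>1 k~>0
  1 h~>3 k~>3
  2 h~>2 k~>0
  3 h~>0 k~>3
  ⟦path⟧₂ = ⟨0, 3, 0, 3⟩
Equal? equal; square commutes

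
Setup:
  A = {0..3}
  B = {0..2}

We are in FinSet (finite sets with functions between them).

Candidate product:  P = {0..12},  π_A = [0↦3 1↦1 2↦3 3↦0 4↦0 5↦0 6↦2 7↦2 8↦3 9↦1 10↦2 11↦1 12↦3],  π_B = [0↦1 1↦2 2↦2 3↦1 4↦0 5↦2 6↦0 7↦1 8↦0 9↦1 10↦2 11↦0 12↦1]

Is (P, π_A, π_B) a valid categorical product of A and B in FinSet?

|A|·|B| = 4·3 = 12;  |P| = 13
  → cardinalities differ; no bijection possible.

Answer: NOT A VALID PRODUCT — |P|=13 ≠ |A|·|B|=12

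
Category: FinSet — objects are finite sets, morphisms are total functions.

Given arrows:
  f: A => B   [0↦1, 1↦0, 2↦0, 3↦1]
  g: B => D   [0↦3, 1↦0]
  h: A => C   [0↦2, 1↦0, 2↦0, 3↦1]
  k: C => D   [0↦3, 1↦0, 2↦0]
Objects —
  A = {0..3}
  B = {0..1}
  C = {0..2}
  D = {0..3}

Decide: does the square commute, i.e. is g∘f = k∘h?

Along f;g (path 1):
  0 f=>1 g=>0
  1 f=>0 g=>3
  2 f=>0 g=>3
  3 f=>1 g=>0
  ⟦path⟧₁ = [0↦0, 1↦3, 2↦3, 3↦0]
Along h;k (path 2):
  0 h=>2 k=>0
  1 h=>0 k=>3
  2 h=>0 k=>3
  3 h=>1 k=>0
  ⟦path⟧₂ = [0↦0, 1↦3, 2↦3, 3↦0]
Equal? equal; square commutes

Answer: COMMUTES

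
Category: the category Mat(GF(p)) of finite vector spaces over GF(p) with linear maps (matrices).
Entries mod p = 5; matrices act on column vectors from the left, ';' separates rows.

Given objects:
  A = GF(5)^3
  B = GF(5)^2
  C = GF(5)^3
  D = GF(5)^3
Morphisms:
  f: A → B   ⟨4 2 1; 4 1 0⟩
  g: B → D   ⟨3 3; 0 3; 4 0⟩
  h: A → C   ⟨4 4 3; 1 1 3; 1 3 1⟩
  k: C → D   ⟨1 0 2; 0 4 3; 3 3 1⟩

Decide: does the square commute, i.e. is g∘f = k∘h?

Answer: DOES NOT COMMUTE

Work:
Path 1 = f;g:
  e0=⟨1,0,0⟩ f→⟨4,4⟩ g→⟨4,2,1⟩
  e1=⟨0,1,0⟩ f→⟨2,1⟩ g→⟨4,3,3⟩
  e2=⟨0,0,1⟩ f→⟨1,0⟩ g→⟨3,0,4⟩
  composite₁ = ⟨4 4 3; 2 3 0; 1 3 4⟩
Path 2 = h;k:
  e0=⟨1,0,0⟩ h→⟨4,1,1⟩ k→⟨1,2,1⟩
  e1=⟨0,1,0⟩ h→⟨4,1,3⟩ k→⟨0,3,3⟩
  e2=⟨0,0,1⟩ h→⟨3,3,1⟩ k→⟨0,0,4⟩
  composite₂ = ⟨1 0 0; 2 3 0; 1 3 4⟩
Equal? NO — does not commute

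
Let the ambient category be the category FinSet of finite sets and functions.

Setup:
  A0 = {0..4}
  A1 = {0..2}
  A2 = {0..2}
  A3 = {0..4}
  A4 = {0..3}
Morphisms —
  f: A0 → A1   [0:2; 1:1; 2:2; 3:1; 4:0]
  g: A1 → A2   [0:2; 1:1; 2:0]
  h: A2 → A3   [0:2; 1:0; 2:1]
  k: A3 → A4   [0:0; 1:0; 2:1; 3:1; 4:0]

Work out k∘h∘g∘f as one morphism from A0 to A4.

Answer: [0:1; 1:0; 2:1; 3:0; 4:0]

Derivation:
  0 f→2 g→0 h→2 k→1
  1 f→1 g→1 h→0 k→0
  2 f→2 g→0 h→2 k→1
  3 f→1 g→1 h→0 k→0
  4 f→0 g→2 h→1 k→0
composite: [0:1; 1:0; 2:1; 3:0; 4:0]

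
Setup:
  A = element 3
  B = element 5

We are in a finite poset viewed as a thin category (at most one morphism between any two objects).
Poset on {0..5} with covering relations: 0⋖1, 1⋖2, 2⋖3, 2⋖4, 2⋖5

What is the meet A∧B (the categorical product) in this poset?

{x : x⊑A ∧ x⊑B} = {0,1,2}  (A=3, B=5)
  0 ⊑ 2
  1 ⊑ 2
  2 ⊑ 2
glb = 2

Answer: A∧B = 2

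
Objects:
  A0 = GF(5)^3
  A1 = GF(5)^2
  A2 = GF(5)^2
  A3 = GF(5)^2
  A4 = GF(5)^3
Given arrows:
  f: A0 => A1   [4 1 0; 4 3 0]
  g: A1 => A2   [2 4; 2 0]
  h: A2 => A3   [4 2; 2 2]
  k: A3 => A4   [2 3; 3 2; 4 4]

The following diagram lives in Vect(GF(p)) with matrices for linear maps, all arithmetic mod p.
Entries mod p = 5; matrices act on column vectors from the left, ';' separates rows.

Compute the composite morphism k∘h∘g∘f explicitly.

Answer: [1 1 0; 4 4 0; 4 3 0]

Trace:
  e0=(1,0,0) f=>(4,4) g=>(4,3) h=>(2,4) k=>(1,4,4)
  e1=(0,1,0) f=>(1,3) g=>(4,2) h=>(0,2) k=>(1,4,3)
  e2=(0,0,1) f=>(0,0) g=>(0,0) h=>(0,0) k=>(0,0,0)
result: [1 1 0; 4 4 0; 4 3 0]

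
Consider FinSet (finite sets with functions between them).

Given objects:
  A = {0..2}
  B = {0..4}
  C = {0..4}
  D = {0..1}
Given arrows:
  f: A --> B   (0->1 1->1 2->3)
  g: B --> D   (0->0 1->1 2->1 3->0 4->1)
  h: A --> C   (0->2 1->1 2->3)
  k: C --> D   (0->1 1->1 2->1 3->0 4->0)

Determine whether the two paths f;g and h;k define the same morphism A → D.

Along f;g (path 1):
  0 f-->1 g-->1
  1 f-->1 g-->1
  2 f-->3 g-->0
  composite₁ = (0->1 1->1 2->0)
Along h;k (path 2):
  0 h-->2 k-->1
  1 h-->1 k-->1
  2 h-->3 k-->0
  composite₂ = (0->1 1->1 2->0)
Equal? same morphism ✓

Answer: COMMUTES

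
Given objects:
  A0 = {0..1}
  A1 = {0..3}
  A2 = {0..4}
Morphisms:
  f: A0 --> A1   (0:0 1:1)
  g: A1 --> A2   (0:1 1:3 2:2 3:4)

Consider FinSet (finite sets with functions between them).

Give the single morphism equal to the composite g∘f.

  0 f-->0 g-->1
  1 f-->1 g-->3
result: (0:1 1:3)

Answer: (0:1 1:3)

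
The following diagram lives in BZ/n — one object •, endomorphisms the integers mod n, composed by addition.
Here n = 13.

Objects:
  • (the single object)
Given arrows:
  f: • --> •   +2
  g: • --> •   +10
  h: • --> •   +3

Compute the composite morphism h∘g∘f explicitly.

Answer: +2

Trace:
  0 +2≡2 +10≡12 +3≡2  (mod 13)
⟦path⟧: +2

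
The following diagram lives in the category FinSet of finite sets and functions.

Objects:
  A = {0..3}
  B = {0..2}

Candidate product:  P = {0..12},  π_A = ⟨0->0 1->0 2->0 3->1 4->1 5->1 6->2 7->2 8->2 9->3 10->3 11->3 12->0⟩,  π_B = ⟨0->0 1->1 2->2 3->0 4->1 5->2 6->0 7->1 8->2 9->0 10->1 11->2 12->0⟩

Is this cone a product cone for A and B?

Answer: NOT A VALID PRODUCT — |P|=13 ≠ |A|·|B|=12

Derivation:
|A|·|B| = 4·3 = 12;  |P| = 13
  → cardinalities differ; no bijection possible.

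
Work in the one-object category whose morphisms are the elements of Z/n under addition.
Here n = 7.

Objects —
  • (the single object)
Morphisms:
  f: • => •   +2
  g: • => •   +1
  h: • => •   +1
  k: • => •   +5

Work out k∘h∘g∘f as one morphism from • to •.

  0 +2≡2 +1≡3 +1≡4 +5≡2  (mod 7)
⟦path⟧: +2

Answer: +2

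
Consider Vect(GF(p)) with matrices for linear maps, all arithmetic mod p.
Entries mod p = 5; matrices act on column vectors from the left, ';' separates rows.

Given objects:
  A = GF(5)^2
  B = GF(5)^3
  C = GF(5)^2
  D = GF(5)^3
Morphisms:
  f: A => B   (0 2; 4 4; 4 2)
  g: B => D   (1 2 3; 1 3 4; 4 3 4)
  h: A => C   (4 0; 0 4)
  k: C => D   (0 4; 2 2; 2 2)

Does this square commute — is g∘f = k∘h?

Along f;g (path 1):
  e0=(1,0) f=>(0,4,4) g=>(0,3,3)
  e1=(0,1) f=>(2,4,2) g=>(1,2,3)
  result₁ = (0 1; 3 2; 3 3)
Along h;k (path 2):
  e0=(1,0) h=>(4,0) k=>(0,3,3)
  e1=(0,1) h=>(0,4) k=>(1,3,3)
  result₂ = (0 1; 3 3; 3 3)
Equal? differ; not commutative

Answer: DOES NOT COMMUTE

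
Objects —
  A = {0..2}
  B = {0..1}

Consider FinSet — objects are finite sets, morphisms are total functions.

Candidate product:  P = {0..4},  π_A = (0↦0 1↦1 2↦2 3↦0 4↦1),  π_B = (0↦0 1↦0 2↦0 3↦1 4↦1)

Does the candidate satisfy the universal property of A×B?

Answer: NOT A VALID PRODUCT — |P|=5 ≠ |A|·|B|=6

Derivation:
|A|·|B| = 3·2 = 6;  |P| = 5
  → cardinalities differ; no bijection possible.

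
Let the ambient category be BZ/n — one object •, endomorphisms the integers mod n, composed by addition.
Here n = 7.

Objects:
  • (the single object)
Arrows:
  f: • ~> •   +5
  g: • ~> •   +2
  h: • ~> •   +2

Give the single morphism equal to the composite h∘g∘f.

Answer: +2

Trace:
  0 +5≡5 +2≡0 +2≡2  (mod 7)
result: +2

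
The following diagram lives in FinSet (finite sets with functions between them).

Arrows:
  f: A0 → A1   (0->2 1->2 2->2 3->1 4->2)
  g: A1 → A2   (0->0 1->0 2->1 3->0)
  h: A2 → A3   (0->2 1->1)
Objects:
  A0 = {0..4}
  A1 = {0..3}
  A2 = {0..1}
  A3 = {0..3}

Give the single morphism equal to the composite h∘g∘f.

Answer: (0->1 1->1 2->1 3->2 4->1)

Trace:
  0 f→2 g→1 h→1
  1 f→2 g→1 h→1
  2 f→2 g→1 h→1
  3 f→1 g→0 h→2
  4 f→2 g→1 h→1
composite: (0->1 1->1 2->1 3->2 4->1)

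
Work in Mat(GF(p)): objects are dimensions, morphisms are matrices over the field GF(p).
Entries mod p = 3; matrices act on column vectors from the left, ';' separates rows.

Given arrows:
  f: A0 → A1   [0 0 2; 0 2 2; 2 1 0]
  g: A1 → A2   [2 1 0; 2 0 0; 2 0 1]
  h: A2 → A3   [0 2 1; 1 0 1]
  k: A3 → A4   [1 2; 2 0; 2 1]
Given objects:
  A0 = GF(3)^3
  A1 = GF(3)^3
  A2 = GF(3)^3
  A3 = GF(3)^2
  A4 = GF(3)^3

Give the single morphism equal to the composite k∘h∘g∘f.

  e0=[1,0,0] f→[0,0,2] g→[0,0,2] h→[2,2] k→[0,1,0]
  e1=[0,1,0] f→[0,2,1] g→[2,0,1] h→[1,0] k→[1,2,2]
  e2=[0,0,1] f→[2,2,0] g→[0,1,1] h→[0,1] k→[2,0,1]
result: [0 1 2; 1 2 0; 0 2 1]

Answer: [0 1 2; 1 2 0; 0 2 1]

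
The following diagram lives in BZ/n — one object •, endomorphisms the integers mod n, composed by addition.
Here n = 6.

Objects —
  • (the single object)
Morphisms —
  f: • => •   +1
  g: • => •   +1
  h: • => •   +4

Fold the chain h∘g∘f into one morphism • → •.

Answer: +0

Work:
  0 +1≡1 +1≡2 +4≡0  (mod 6)
composite: +0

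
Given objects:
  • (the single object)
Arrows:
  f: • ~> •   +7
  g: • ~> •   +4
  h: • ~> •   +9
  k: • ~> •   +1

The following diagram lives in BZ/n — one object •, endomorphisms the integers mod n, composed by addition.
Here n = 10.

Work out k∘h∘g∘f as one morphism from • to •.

Answer: +1

Trace:
  0 +7≡7 +4≡1 +9≡0 +1≡1  (mod 10)
⟦path⟧: +1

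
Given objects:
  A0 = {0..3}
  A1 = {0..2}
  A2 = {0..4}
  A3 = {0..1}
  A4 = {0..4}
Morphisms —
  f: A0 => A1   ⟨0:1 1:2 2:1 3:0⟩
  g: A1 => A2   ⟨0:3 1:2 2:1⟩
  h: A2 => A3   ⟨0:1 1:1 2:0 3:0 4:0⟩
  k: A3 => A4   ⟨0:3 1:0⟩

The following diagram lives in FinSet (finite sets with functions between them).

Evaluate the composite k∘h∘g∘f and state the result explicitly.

Answer: ⟨0:3 1:0 2:3 3:3⟩

Trace:
  0 f=>1 g=>2 h=>0 k=>3
  1 f=>2 g=>1 h=>1 k=>0
  2 f=>1 g=>2 h=>0 k=>3
  3 f=>0 g=>3 h=>0 k=>3
composite: ⟨0:3 1:0 2:3 3:3⟩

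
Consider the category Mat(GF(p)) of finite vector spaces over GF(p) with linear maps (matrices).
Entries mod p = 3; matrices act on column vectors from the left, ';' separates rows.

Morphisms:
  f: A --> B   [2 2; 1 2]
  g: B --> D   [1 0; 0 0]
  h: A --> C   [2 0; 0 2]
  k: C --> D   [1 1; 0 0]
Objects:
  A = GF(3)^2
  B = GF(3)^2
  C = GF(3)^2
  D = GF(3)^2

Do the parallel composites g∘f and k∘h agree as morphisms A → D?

Path 1 = f;g:
  e0=[1,0] f-->[2,1] g-->[2,0]
  e1=[0,1] f-->[2,2] g-->[2,0]
  ⟦path⟧₁ = [2 2; 0 0]
Path 2 = h;k:
  e0=[1,0] h-->[2,0] k-->[2,0]
  e1=[0,1] h-->[0,2] k-->[2,0]
  ⟦path⟧₂ = [2 2; 0 0]
Equal? equal; square commutes

Answer: COMMUTES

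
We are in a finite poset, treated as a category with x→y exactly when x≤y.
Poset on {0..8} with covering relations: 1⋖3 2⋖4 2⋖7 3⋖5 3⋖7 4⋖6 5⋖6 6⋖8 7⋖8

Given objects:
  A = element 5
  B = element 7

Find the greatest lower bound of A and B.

{x : x<=A ∧ x<=B} = {1,3}  (A=5, B=7)
  1 <= 3
  3 <= 3
glb = 3

Answer: A∧B = 3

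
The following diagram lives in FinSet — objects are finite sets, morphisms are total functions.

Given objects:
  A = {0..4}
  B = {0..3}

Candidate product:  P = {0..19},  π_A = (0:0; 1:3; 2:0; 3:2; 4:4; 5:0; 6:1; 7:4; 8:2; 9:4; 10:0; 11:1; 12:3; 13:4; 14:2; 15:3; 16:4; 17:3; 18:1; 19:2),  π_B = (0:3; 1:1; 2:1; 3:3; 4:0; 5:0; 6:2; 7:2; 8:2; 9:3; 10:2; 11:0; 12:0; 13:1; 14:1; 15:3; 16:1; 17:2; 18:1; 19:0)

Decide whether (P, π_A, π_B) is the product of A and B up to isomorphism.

Answer: NOT A VALID PRODUCT — duplicate pair at indices 16,13

Work:
|A|·|B| = 5·4 = 20;  |P| = 20
Check the pairing map k ↦ (π_A(k), π_B(k)):
  0 : (0,3)
  1 : (3,1)
  2 : (0,1)
  3 : (2,3)
  4 : (4,0)
  5 : (0,0)
  6 : (1,2)
  7 : (4,2)
  8 : (2,2)
  9 : (4,3)
  10 : (0,2)
  11 : (1,0)
  12 : (3,0)
  13 : (4,1)
  14 : (2,1)
  15 : (3,3)
  16 : (4,1)  ✗ repeats pair of k=13
  17 : (3,2)
  18 : (1,1)
  19 : (2,0)
distinct pairs in image: 19 / 20 needed
  → (4,1) hit at k=13 and k=16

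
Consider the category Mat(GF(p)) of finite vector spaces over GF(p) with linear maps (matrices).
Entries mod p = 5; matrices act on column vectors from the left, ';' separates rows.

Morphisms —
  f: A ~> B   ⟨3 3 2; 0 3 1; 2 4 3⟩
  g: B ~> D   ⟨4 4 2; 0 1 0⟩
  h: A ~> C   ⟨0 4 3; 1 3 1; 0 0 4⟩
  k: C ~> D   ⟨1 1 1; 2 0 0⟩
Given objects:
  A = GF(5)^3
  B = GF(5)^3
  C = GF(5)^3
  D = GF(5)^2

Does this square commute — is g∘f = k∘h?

Answer: COMMUTES

Derivation:
1) trace f;g:
  e0=[1,0,0] f~>[3,0,2] g~>[1,0]
  e1=[0,1,0] f~>[3,3,4] g~>[2,3]
  e2=[0,0,1] f~>[2,1,3] g~>[3,1]
  composite₁ = ⟨1 2 3; 0 3 1⟩
2) trace h;k:
  e0=[1,0,0] h~>[0,1,0] k~>[1,0]
  e1=[0,1,0] h~>[4,3,0] k~>[2,3]
  e2=[0,0,1] h~>[3,1,4] k~>[3,1]
  composite₂ = ⟨1 2 3; 0 3 1⟩
Equal? equal; square commutes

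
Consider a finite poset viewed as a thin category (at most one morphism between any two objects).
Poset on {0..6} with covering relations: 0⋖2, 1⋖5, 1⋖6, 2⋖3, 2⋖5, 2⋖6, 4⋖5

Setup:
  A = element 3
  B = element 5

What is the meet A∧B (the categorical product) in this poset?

{x : x≤A ∧ x≤B} = {0,2}  (A=3, B=5)
  0 ≤ 2
  2 ≤ 2
glb = 2

Answer: A∧B = 2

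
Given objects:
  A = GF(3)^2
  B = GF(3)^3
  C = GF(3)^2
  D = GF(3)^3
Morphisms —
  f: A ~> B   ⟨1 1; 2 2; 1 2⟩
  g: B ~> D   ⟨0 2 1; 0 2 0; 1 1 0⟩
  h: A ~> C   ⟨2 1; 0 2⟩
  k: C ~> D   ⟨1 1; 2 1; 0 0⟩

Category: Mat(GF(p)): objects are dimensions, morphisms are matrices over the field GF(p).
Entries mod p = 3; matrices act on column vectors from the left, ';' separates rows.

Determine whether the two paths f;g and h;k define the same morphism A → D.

1) trace f;g:
  e0=⟨1,0⟩ f~>⟨1,2,1⟩ g~>⟨2,1,0⟩
  e1=⟨0,1⟩ f~>⟨1,2,2⟩ g~>⟨0,1,0⟩
  ⟦path⟧₁ = ⟨2 0; 1 1; 0 0⟩
2) trace h;k:
  e0=⟨1,0⟩ h~>⟨2,0⟩ k~>⟨2,1,0⟩
  e1=⟨0,1⟩ h~>⟨1,2⟩ k~>⟨0,1,0⟩
  ⟦path⟧₂ = ⟨2 0; 1 1; 0 0⟩
Equal? same morphism ✓

Answer: COMMUTES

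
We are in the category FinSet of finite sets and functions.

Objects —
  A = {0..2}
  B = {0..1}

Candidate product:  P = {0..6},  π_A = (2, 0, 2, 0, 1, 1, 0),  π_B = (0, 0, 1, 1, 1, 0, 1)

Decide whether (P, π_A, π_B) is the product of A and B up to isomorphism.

|A|·|B| = 3·2 = 6;  |P| = 7
  → cardinalities differ; no bijection possible.

Answer: NOT A VALID PRODUCT — |P|=7 ≠ |A|·|B|=6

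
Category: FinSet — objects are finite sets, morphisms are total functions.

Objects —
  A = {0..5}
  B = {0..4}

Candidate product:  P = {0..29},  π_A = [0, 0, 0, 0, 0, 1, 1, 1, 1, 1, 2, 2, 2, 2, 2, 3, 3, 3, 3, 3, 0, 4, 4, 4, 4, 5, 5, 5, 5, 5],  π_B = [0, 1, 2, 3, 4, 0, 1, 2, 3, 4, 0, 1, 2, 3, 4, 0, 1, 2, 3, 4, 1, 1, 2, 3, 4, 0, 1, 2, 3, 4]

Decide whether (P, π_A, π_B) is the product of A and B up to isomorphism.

Answer: NOT A VALID PRODUCT — duplicate pair at indices 1,20

Derivation:
|A|·|B| = 6·5 = 30;  |P| = 30
Check the pairing map k ↦ (π_A(k), π_B(k)):
  0 ↦ (0,0)
  1 ↦ (0,1)
  2 ↦ (0,2)
  3 ↦ (0,3)
  4 ↦ (0,4)
  5 ↦ (1,0)
  6 ↦ (1,1)
  7 ↦ (1,2)
  8 ↦ (1,3)
  9 ↦ (1,4)
  10 ↦ (2,0)
  11 ↦ (2,1)
  12 ↦ (2,2)
  13 ↦ (2,3)
  14 ↦ (2,4)
  15 ↦ (3,0)
  16 ↦ (3,1)
  17 ↦ (3,2)
  18 ↦ (3,3)
  19 ↦ (3,4)
  20 ↦ (0,1)  ✗ repeats pair of k=1
  21 ↦ (4,1)
  22 ↦ (4,2)
  23 ↦ (4,3)
  24 ↦ (4,4)
  25 ↦ (5,0)
  26 ↦ (5,1)
  27 ↦ (5,2)
  28 ↦ (5,3)
  29 ↦ (5,4)
distinct pairs in image: 29 / 30 needed
  → (0,1) hit at k=1 and k=20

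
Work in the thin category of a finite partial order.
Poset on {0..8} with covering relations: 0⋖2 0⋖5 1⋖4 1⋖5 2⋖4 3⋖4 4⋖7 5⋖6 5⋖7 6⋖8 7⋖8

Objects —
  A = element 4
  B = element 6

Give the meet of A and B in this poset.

Lower bounds of A=4 and B=6: {0,1}
  maximal lower bounds 0 and 1 are incomparable: neither 0⊑1 nor 1⊑0
→ no greatest lower bound exists

Answer: NO MEET EXISTS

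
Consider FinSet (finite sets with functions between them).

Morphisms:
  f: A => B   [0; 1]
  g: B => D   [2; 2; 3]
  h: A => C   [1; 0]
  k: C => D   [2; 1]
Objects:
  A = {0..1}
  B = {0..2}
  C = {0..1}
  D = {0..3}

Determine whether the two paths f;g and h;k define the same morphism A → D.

Answer: DOES NOT COMMUTE

Work:
Along f;g (path 1):
  0 f=>0 g=>2
  1 f=>1 g=>2
  result₁ = [2; 2]
Along h;k (path 2):
  0 h=>1 k=>1
  1 h=>0 k=>2
  result₂ = [1; 2]
Equal? distinct morphisms ✗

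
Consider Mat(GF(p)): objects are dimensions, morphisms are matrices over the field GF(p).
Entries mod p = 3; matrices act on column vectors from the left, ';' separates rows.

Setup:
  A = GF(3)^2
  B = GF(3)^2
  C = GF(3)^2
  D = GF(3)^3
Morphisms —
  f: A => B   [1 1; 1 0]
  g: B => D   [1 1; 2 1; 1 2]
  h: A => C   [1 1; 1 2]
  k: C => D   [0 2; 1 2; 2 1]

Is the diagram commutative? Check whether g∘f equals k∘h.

Path 1 = f;g:
  e0=⟨1,0⟩ f=>⟨1,1⟩ g=>⟨2,0,0⟩
  e1=⟨0,1⟩ f=>⟨1,0⟩ g=>⟨1,2,1⟩
  ⟦path⟧₁ = [2 1; 0 2; 0 1]
Path 2 = h;k:
  e0=⟨1,0⟩ h=>⟨1,1⟩ k=>⟨2,0,0⟩
  e1=⟨0,1⟩ h=>⟨1,2⟩ k=>⟨1,2,1⟩
  ⟦path⟧₂ = [2 1; 0 2; 0 1]
Equal? same morphism ✓

Answer: COMMUTES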